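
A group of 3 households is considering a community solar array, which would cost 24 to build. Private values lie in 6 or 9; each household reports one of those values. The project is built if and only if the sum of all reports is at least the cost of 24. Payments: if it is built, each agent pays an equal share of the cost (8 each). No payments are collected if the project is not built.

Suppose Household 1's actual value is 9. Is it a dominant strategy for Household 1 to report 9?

Yes

Check each profile of the others' reports and compare truth against every alternative report.
Others report (6, 9): truth gives 1, best alternative gives 0.
Others report (9, 6): truth gives 1, best alternative gives 0.
Others report (9, 9): truth gives 1, best alternative gives 1.
Others report (6, 6): truth gives 0, best alternative gives 0.
In every case the truthful report is at least as good as any alternative, so it is a dominant strategy.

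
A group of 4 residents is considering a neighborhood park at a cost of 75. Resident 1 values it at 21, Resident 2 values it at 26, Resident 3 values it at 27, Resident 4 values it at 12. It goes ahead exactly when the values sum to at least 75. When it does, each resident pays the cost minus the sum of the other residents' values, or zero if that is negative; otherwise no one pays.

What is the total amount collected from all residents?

42

Total value 86 ≥ cost 75, so it is built.
Resident 1: others sum to 65; max(0, 75 - 65) = 10.
Resident 2: others sum to 60; max(0, 75 - 60) = 15.
Resident 3: others sum to 59; max(0, 75 - 59) = 16.
Resident 4: others sum to 74; max(0, 75 - 74) = 1.
Total collected = 10 + 15 + 16 + 1 = 42.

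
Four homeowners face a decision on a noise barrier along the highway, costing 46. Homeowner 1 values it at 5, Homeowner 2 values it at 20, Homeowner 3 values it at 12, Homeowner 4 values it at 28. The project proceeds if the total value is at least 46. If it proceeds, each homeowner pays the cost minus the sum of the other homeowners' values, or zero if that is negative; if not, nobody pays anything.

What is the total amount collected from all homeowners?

10

Total value 65 ≥ cost 46, so it is built.
Homeowner 1: others sum to 60; max(0, 46 - 60) = 0.
Homeowner 2: others sum to 45; max(0, 46 - 45) = 1.
Homeowner 3: others sum to 53; max(0, 46 - 53) = 0.
Homeowner 4: others sum to 37; max(0, 46 - 37) = 9.
Total collected = 0 + 1 + 0 + 9 = 10.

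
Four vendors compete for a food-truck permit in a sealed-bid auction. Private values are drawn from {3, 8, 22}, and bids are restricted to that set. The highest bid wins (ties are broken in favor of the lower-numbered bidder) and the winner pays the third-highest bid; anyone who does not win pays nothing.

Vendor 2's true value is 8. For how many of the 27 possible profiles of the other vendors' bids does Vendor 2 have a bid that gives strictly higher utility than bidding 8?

Others bid (3, 3, 22): truth gives 0; bid 22 gives 5 > 0. Violating.
Others bid (3, 22, 3): truth gives 0; bid 22 gives 5 > 0. Violating.
Others bid (8, 3, 3): truth gives 0; bid 22 gives 5 > 0. Violating.
Others bid (3, 3, 3): truth gives 5; no alternative beats it.
Others bid (3, 3, 8): truth gives 5; no alternative beats it.
(Checking all 27 profiles: 3 have a profitable deviation, 24 do not.)

3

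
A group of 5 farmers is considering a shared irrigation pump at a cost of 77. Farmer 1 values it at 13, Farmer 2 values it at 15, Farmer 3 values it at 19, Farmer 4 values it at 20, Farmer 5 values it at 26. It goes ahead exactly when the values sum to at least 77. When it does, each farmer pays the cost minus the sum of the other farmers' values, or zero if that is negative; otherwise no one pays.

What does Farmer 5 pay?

10

Total value 93 ≥ cost 77, so the project is built.
The other farmers' values sum to 67.
Cost minus that sum is 77 - 67 = 10.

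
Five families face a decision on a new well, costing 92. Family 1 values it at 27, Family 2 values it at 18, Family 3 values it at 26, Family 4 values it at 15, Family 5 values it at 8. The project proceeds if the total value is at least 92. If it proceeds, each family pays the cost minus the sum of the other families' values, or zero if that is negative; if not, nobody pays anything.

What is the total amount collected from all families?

Total value 94 ≥ cost 92, so it is built.
Family 1: others sum to 67; max(0, 92 - 67) = 25.
Family 2: others sum to 76; max(0, 92 - 76) = 16.
Family 3: others sum to 68; max(0, 92 - 68) = 24.
Family 4: others sum to 79; max(0, 92 - 79) = 13.
Family 5: others sum to 86; max(0, 92 - 86) = 6.
Total collected = 25 + 16 + 24 + 13 + 6 = 84.

84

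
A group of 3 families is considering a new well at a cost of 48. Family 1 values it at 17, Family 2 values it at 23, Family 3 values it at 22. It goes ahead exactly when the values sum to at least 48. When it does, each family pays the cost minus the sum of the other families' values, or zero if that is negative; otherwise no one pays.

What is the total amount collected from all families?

20

Total value 62 ≥ cost 48, so it is built.
Family 1: others sum to 45; max(0, 48 - 45) = 3.
Family 2: others sum to 39; max(0, 48 - 39) = 9.
Family 3: others sum to 40; max(0, 48 - 40) = 8.
Total collected = 3 + 9 + 8 = 20.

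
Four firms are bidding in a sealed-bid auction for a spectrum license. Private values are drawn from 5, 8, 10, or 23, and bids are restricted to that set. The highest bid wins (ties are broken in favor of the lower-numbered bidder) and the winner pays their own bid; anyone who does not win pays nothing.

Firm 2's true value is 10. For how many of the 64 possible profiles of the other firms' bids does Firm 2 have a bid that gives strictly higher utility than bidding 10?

Others bid (5, 5, 5): truth gives 0; bid 8 gives 2 > 0. Violating.
Others bid (5, 5, 8): truth gives 0; bid 8 gives 2 > 0. Violating.
Others bid (5, 8, 5): truth gives 0; bid 8 gives 2 > 0. Violating.
Others bid (5, 8, 8): truth gives 0; bid 8 gives 2 > 0. Violating.
Others bid (5, 5, 10): truth gives 0; no alternative beats it.
Others bid (5, 5, 23): truth gives 0; no alternative beats it.
(Checking all 64 profiles: 4 have a profitable deviation, 60 do not.)

4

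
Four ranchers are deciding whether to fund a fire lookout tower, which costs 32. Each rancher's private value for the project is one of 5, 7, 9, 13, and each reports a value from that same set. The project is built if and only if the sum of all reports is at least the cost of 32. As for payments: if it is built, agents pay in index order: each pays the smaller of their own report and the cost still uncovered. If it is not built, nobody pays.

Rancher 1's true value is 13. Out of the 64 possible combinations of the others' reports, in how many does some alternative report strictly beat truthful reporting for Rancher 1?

Others report (5, 5, 13): truth gives 0; report 9 gives 4 > 0. Violating.
Others report (5, 7, 13): truth gives 0; report 7 gives 6 > 0. Violating.
Others report (5, 9, 9): truth gives 0; report 9 gives 4 > 0. Violating.
Others report (5, 9, 13): truth gives 0; report 5 gives 8 > 0. Violating.
Others report (5, 5, 5): truth gives 0; no alternative beats it.
Others report (5, 5, 7): truth gives 0; no alternative beats it.
(Checking all 64 profiles: 47 have a profitable deviation, 17 do not.)

47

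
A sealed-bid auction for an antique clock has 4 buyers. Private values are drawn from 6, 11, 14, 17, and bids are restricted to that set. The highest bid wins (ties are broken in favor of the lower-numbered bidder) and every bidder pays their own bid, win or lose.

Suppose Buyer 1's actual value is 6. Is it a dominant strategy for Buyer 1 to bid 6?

No

Consider the case where Buyer 2 bids 6, Buyer 3 bids 6 and Buyer 4 bids 11.
Truthful bid 6: loses but pays 6, utility -6.
Bid 11 instead: wins, pays 11, utility 6 - 11 = -5.
Since -5 > -6, bidding 11 is strictly better here, so truthful bidding is not dominant.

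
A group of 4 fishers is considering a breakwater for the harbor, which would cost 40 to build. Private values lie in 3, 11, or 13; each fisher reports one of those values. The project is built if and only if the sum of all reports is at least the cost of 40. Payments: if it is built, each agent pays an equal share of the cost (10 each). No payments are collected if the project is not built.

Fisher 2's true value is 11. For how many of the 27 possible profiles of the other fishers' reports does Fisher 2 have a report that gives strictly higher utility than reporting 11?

6

Others report (3, 11, 13): truth gives 0; report 13 gives 1 > 0. Violating.
Others report (3, 13, 11): truth gives 0; report 13 gives 1 > 0. Violating.
Others report (11, 3, 13): truth gives 0; report 13 gives 1 > 0. Violating.
Others report (11, 13, 3): truth gives 0; report 13 gives 1 > 0. Violating.
Others report (3, 3, 3): truth gives 0; no alternative beats it.
Others report (3, 3, 11): truth gives 0; no alternative beats it.
(Checking all 27 profiles: 6 have a profitable deviation, 21 do not.)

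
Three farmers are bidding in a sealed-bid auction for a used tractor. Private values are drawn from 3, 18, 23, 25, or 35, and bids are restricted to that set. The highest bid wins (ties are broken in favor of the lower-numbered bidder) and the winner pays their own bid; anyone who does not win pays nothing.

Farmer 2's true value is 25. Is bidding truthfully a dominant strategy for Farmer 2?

No

Consider the case where Farmer 1 bids 3 and Farmer 3 bids 3.
Truthful bid 25: wins, pays 25, utility 25 - 25 = 0.
Bid 18 instead: wins, pays 18, utility 25 - 18 = 7.
Since 7 > 0, bidding 18 is strictly better here, so truthful bidding is not dominant.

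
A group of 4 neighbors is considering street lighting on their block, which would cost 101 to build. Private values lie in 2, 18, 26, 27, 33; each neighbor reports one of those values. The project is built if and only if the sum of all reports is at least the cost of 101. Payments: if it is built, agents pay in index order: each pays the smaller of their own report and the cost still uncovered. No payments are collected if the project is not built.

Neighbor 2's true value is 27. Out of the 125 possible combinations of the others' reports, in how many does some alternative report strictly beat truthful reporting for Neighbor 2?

42

Others report (18, 26, 33): truth gives 0; report 26 gives 1 > 0. Violating.
Others report (18, 27, 33): truth gives 0; report 26 gives 1 > 0. Violating.
Others report (18, 33, 26): truth gives 0; report 26 gives 1 > 0. Violating.
Others report (18, 33, 27): truth gives 0; report 26 gives 1 > 0. Violating.
Others report (2, 2, 2): truth gives 0; no alternative beats it.
Others report (2, 2, 18): truth gives 0; no alternative beats it.
(Checking all 125 profiles: 42 have a profitable deviation, 83 do not.)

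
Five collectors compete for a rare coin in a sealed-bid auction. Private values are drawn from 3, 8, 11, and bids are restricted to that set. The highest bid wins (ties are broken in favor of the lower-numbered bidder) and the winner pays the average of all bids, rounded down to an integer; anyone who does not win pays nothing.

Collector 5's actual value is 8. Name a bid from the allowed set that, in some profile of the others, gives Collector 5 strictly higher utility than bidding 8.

Suppose Collector 1 bids 3, Collector 2 bids 3, Collector 3 bids 3 and Collector 4 bids 8.
Bid 8: loses, pays 0, utility 0.
Bid 11: wins, pays 5, utility 8 - 5 = 3.
So bidding 11 beats truth here (3 > 0).

11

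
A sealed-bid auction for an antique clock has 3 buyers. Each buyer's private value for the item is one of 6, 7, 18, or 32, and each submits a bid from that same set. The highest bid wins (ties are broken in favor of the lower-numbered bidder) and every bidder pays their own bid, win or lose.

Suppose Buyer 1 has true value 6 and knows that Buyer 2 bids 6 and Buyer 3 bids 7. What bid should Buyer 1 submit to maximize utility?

7

Bid 6: loses but pays 6, utility -6.
Bid 7: wins, pays 7, utility 6 - 7 = -1.
Bid 18: wins, pays 18, utility 6 - 18 = -12.
Bid 32: wins, pays 32, utility 6 - 32 = -26.
The best choice is 7 with utility -1.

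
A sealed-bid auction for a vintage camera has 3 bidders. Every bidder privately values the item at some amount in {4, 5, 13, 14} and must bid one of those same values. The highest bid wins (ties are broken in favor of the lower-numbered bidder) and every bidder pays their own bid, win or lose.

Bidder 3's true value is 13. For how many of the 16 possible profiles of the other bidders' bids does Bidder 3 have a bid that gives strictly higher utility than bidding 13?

Others bid (4, 4): truth gives 0; bid 5 gives 8 > 0. Violating.
Others bid (4, 13): truth gives -13; bid 14 gives -1 > -13. Violating.
Others bid (4, 14): truth gives -13; bid 4 gives -4 > -13. Violating.
Others bid (5, 13): truth gives -13; bid 14 gives -1 > -13. Violating.
Others bid (4, 5): truth gives 0; no alternative beats it.
Others bid (5, 4): truth gives 0; no alternative beats it.
(Checking all 16 profiles: 13 have a profitable deviation, 3 do not.)

13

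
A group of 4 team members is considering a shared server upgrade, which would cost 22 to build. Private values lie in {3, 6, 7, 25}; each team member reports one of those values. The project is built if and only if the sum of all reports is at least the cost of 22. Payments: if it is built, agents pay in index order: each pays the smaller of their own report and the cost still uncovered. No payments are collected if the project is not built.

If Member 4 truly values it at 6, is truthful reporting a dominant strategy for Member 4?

Yes

Check each profile of the others' reports and compare truth against every alternative report.
Others report (3, 3, 25): truth gives 6, best alternative gives 6.
Others report (3, 6, 25): truth gives 6, best alternative gives 6.
Others report (3, 7, 25): truth gives 6, best alternative gives 6.
Others report (3, 25, 3): truth gives 6, best alternative gives 6.
Others report (3, 25, 6): truth gives 6, best alternative gives 6.
Others report (3, 25, 7): truth gives 6, best alternative gives 6.
(Remaining 58 profiles checked similarly; truth is weakly best in each.)
In every case the truthful report is at least as good as any alternative, so it is a dominant strategy.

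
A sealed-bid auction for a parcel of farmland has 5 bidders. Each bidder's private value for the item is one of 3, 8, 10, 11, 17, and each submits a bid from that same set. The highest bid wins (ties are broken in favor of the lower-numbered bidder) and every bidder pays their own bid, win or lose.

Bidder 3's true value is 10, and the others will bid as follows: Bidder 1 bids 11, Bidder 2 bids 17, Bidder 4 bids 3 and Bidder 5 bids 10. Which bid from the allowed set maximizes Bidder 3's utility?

3

Bid 3: loses but pays 3, utility -3.
Bid 8: loses but pays 8, utility -8.
Bid 10: loses but pays 10, utility -10.
Bid 11: loses but pays 11, utility -11.
Bid 17: loses but pays 17, utility -17.
The best choice is 3 with utility -3.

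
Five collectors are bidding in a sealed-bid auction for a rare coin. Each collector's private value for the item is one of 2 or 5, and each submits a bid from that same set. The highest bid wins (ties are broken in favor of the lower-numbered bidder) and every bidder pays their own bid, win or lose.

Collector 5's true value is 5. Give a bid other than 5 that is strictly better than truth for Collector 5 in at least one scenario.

Suppose Collector 1 bids 2, Collector 2 bids 2, Collector 3 bids 2 and Collector 4 bids 5.
Bid 5: loses but pays 5, utility -5.
Bid 2: loses but pays 2, utility -2.
So bidding 2 beats truth here (-2 > -5).

2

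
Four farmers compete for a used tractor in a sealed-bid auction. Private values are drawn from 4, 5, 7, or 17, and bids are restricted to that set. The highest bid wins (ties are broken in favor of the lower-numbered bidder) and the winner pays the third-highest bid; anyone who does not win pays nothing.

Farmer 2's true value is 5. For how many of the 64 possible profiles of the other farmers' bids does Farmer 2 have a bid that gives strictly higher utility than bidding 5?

6

Others bid (4, 4, 7): truth gives 0; bid 7 gives 1 > 0. Violating.
Others bid (4, 4, 17): truth gives 0; bid 17 gives 1 > 0. Violating.
Others bid (4, 7, 4): truth gives 0; bid 7 gives 1 > 0. Violating.
Others bid (4, 17, 4): truth gives 0; bid 17 gives 1 > 0. Violating.
Others bid (4, 4, 4): truth gives 1; no alternative beats it.
Others bid (4, 4, 5): truth gives 1; no alternative beats it.
(Checking all 64 profiles: 6 have a profitable deviation, 58 do not.)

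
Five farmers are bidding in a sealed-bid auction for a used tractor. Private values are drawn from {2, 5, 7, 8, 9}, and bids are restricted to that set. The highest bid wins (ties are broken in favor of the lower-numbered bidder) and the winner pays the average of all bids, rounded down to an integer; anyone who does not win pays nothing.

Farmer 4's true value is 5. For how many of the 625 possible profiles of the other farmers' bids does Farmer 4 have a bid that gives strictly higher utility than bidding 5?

Others bid (2, 2, 2, 7): truth gives 0; bid 7 gives 1 > 0. Violating.
Others bid (2, 2, 2, 8): truth gives 0; bid 8 gives 1 > 0. Violating.
Others bid (2, 2, 2, 9): truth gives 0; bid 9 gives 1 > 0. Violating.
Others bid (2, 2, 5, 2): truth gives 0; bid 7 gives 2 > 0. Violating.
Others bid (2, 2, 2, 2): truth gives 3; no alternative beats it.
Others bid (2, 2, 2, 5): truth gives 2; no alternative beats it.
(Checking all 625 profiles: 34 have a profitable deviation, 591 do not.)

34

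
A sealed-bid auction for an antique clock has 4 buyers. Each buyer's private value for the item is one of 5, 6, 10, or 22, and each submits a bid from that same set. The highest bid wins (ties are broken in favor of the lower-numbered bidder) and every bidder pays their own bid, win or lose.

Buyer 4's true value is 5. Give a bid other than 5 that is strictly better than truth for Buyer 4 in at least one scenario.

6

Suppose Buyer 1 bids 5, Buyer 2 bids 5 and Buyer 3 bids 5.
Bid 5: loses but pays 5, utility -5.
Bid 6: wins, pays 6, utility 5 - 6 = -1.
So bidding 6 beats truth here (-1 > -5).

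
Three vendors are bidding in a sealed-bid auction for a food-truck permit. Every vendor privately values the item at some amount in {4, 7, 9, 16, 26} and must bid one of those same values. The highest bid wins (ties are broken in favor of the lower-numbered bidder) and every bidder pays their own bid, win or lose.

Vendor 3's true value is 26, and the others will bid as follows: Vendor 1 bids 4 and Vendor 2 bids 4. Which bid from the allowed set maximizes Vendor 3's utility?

7

Bid 4: loses but pays 4, utility -4.
Bid 7: wins, pays 7, utility 26 - 7 = 19.
Bid 9: wins, pays 9, utility 26 - 9 = 17.
Bid 16: wins, pays 16, utility 26 - 16 = 10.
Bid 26: wins, pays 26, utility 26 - 26 = 0.
The best choice is 7 with utility 19.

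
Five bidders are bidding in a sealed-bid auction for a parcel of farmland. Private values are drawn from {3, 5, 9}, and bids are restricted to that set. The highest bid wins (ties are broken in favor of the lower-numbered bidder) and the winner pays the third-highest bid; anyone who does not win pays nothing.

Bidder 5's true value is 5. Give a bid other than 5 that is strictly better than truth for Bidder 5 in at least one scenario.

9

Suppose Bidder 1 bids 3, Bidder 2 bids 3, Bidder 3 bids 3 and Bidder 4 bids 5.
Bid 5: loses, pays 0, utility 0.
Bid 9: wins, pays 3, utility 5 - 3 = 2.
So bidding 9 beats truth here (2 > 0).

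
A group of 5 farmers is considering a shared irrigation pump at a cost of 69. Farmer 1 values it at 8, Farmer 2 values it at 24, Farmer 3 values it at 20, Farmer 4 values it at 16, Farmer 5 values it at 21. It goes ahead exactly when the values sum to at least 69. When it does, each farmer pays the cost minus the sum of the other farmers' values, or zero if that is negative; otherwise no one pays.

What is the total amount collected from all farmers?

5

Total value 89 ≥ cost 69, so it is built.
Farmer 1: others sum to 81; max(0, 69 - 81) = 0.
Farmer 2: others sum to 65; max(0, 69 - 65) = 4.
Farmer 3: others sum to 69; max(0, 69 - 69) = 0.
Farmer 4: others sum to 73; max(0, 69 - 73) = 0.
Farmer 5: others sum to 68; max(0, 69 - 68) = 1.
Total collected = 0 + 4 + 0 + 0 + 1 = 5.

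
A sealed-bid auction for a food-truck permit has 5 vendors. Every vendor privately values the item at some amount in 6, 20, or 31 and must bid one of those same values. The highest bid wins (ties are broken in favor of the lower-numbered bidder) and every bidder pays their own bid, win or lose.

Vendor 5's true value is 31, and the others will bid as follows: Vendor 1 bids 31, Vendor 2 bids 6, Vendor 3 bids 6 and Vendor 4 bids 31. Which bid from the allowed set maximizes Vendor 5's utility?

Bid 6: loses but pays 6, utility -6.
Bid 20: loses but pays 20, utility -20.
Bid 31: loses but pays 31, utility -31.
The best choice is 6 with utility -6.

6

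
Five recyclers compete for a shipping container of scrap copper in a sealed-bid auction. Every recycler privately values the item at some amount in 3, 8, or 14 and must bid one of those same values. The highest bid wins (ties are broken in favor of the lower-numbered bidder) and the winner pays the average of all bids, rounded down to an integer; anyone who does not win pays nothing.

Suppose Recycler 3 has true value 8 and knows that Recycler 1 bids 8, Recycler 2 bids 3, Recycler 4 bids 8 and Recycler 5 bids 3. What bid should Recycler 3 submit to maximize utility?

14

Bid 3: loses, pays 0, utility 0.
Bid 8: loses, pays 0, utility 0.
Bid 14: wins, pays 7, utility 8 - 7 = 1.
The best choice is 14 with utility 1.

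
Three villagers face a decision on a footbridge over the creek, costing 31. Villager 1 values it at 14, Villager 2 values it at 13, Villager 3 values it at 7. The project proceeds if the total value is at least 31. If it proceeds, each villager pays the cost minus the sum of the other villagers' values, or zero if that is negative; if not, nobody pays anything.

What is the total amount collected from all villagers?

Total value 34 ≥ cost 31, so it is built.
Villager 1: others sum to 20; max(0, 31 - 20) = 11.
Villager 2: others sum to 21; max(0, 31 - 21) = 10.
Villager 3: others sum to 27; max(0, 31 - 27) = 4.
Total collected = 11 + 10 + 4 = 25.

25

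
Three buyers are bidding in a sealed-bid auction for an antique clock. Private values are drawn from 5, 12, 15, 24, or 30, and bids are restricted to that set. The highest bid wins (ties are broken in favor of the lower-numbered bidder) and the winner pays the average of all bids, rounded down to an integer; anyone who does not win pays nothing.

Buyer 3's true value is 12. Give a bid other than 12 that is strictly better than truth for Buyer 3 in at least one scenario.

Suppose Buyer 1 bids 5 and Buyer 2 bids 12.
Bid 12: loses, pays 0, utility 0.
Bid 15: wins, pays 10, utility 12 - 10 = 2.
So bidding 15 beats truth here (2 > 0).

15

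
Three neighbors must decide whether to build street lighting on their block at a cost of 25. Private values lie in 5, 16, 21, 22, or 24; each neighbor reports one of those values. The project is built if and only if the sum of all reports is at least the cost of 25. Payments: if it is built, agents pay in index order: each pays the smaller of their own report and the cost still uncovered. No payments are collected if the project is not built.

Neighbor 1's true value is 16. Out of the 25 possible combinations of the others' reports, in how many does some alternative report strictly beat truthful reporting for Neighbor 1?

Others report (5, 16): truth gives 0; report 5 gives 11 > 0. Violating.
Others report (5, 21): truth gives 0; report 5 gives 11 > 0. Violating.
Others report (5, 22): truth gives 0; report 5 gives 11 > 0. Violating.
Others report (5, 24): truth gives 0; report 5 gives 11 > 0. Violating.
Others report (5, 5): truth gives 0; no alternative beats it.
(Checking all 25 profiles: 24 have a profitable deviation, 1 does not.)

24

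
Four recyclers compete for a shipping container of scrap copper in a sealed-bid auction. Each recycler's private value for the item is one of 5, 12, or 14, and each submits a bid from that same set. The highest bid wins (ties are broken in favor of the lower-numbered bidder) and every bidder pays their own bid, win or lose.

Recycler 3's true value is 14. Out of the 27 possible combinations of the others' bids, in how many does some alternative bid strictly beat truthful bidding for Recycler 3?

Others bid (5, 5, 5): truth gives 0; bid 12 gives 2 > 0. Violating.
Others bid (5, 5, 12): truth gives 0; bid 12 gives 2 > 0. Violating.
Others bid (5, 14, 5): truth gives -14; bid 5 gives -5 > -14. Violating.
Others bid (5, 14, 12): truth gives -14; bid 5 gives -5 > -14. Violating.
Others bid (5, 5, 14): truth gives 0; no alternative beats it.
Others bid (5, 12, 5): truth gives 0; no alternative beats it.
(Checking all 27 profiles: 17 have a profitable deviation, 10 do not.)

17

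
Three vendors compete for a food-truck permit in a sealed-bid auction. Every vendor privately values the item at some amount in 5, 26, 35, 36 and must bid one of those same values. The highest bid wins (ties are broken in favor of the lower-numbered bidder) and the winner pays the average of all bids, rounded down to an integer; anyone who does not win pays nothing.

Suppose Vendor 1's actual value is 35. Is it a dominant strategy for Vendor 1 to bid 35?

Consider the case where Vendor 2 bids 5 and Vendor 3 bids 5.
Truthful bid 35: wins, pays 15, utility 35 - 15 = 20.
Bid 5 instead: wins, pays 5, utility 35 - 5 = 30.
Since 30 > 20, bidding 5 is strictly better here, so truthful bidding is not dominant.

No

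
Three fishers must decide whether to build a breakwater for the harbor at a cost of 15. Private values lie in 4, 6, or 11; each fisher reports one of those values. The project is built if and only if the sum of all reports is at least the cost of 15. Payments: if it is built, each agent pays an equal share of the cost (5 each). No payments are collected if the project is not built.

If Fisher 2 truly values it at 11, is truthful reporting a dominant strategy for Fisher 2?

Check each profile of the others' reports and compare truth against every alternative report.
Others report (4, 4): truth gives 6, best alternative gives 0.
Others report (4, 6): truth gives 6, best alternative gives 6.
Others report (4, 11): truth gives 6, best alternative gives 6.
Others report (6, 4): truth gives 6, best alternative gives 6.
Others report (6, 6): truth gives 6, best alternative gives 6.
Others report (6, 11): truth gives 6, best alternative gives 6.
(Remaining 3 profiles checked similarly; truth is weakly best in each.)
In every case the truthful report is at least as good as any alternative, so it is a dominant strategy.

Yes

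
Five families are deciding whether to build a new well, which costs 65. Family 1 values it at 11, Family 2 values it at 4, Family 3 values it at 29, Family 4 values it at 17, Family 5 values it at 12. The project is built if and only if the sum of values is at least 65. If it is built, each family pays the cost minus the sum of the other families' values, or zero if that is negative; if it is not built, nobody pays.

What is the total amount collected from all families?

37

Total value 73 ≥ cost 65, so it is built.
Family 1: others sum to 62; max(0, 65 - 62) = 3.
Family 2: others sum to 69; max(0, 65 - 69) = 0.
Family 3: others sum to 44; max(0, 65 - 44) = 21.
Family 4: others sum to 56; max(0, 65 - 56) = 9.
Family 5: others sum to 61; max(0, 65 - 61) = 4.
Total collected = 3 + 0 + 21 + 9 + 4 = 37.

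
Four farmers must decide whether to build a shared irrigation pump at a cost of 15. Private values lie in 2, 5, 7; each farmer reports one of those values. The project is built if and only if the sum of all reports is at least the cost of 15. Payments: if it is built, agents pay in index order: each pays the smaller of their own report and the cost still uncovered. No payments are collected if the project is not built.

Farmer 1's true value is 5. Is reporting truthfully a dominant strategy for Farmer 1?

Consider the case where Farmer 2 reports 2, Farmer 3 reports 5 and Farmer 4 reports 7.
Truthful report 5: project built, pays 5, utility 5 - 5 = 0.
Report 2 instead: project built, pays 2, utility 5 - 2 = 3.
Since 3 > 0, reporting 2 is strictly better here, so truthful reporting is not dominant.

No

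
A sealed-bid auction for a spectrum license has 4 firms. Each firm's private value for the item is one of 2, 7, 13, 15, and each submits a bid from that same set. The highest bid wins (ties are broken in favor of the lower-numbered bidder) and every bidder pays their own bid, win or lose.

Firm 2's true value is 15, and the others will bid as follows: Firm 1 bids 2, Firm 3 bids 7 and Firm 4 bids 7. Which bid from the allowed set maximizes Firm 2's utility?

Bid 2: loses but pays 2, utility -2.
Bid 7: wins, pays 7, utility 15 - 7 = 8.
Bid 13: wins, pays 13, utility 15 - 13 = 2.
Bid 15: wins, pays 15, utility 15 - 15 = 0.
The best choice is 7 with utility 8.

7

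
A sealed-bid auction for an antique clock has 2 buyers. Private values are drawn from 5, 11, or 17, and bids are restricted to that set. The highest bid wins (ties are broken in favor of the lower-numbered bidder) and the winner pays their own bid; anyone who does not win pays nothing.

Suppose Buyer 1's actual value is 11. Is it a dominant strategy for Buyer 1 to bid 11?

Consider the case where Buyer 2 bids 5.
Truthful bid 11: wins, pays 11, utility 11 - 11 = 0.
Bid 5 instead: wins, pays 5, utility 11 - 5 = 6.
Since 6 > 0, bidding 5 is strictly better here, so truthful bidding is not dominant.

No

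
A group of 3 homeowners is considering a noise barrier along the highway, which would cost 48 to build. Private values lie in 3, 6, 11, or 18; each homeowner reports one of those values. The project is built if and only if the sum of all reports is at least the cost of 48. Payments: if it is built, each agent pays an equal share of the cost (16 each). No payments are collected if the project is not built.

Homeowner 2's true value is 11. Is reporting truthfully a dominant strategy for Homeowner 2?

Check each profile of the others' reports and compare truth against every alternative report.
Others report (3, 3): truth gives 0, best alternative gives 0.
Others report (3, 6): truth gives 0, best alternative gives 0.
Others report (3, 11): truth gives 0, best alternative gives 0.
Others report (3, 18): truth gives 0, best alternative gives 0.
Others report (6, 3): truth gives 0, best alternative gives 0.
Others report (6, 6): truth gives 0, best alternative gives 0.
(Remaining 10 profiles checked similarly; truth is weakly best in each.)
In every case the truthful report is at least as good as any alternative, so it is a dominant strategy.

Yes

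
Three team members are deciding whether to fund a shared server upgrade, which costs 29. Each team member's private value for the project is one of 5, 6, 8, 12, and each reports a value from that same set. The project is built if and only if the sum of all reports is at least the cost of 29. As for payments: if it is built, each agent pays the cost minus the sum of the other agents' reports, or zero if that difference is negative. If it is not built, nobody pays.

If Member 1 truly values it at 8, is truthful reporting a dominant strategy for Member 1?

Check each profile of the others' reports and compare truth against every alternative report.
Others report (12, 12): truth gives 3, best alternative gives 3.
Others report (5, 5): truth gives 0, best alternative gives 0.
Others report (5, 6): truth gives 0, best alternative gives 0.
Others report (5, 8): truth gives 0, best alternative gives 0.
Others report (5, 12): truth gives 0, best alternative gives 0.
Others report (6, 5): truth gives 0, best alternative gives 0.
(Remaining 10 profiles checked similarly; truth is weakly best in each.)
In every case the truthful report is at least as good as any alternative, so it is a dominant strategy.

Yes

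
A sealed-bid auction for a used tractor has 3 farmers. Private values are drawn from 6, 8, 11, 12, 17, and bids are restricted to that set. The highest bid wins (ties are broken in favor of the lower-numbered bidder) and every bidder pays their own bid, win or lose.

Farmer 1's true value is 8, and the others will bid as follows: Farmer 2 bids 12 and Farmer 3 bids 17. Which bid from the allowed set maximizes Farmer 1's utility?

6

Bid 6: loses but pays 6, utility -6.
Bid 8: loses but pays 8, utility -8.
Bid 11: loses but pays 11, utility -11.
Bid 12: loses but pays 12, utility -12.
Bid 17: wins, pays 17, utility 8 - 17 = -9.
The best choice is 6 with utility -6.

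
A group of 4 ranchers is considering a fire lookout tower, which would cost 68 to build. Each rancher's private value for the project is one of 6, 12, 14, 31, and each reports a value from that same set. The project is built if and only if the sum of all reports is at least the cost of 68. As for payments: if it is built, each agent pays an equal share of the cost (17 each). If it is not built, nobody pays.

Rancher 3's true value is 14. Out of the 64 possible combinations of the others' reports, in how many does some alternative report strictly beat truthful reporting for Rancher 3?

12

Others report (12, 12, 31): truth gives -3; report 6 gives 0 > -3. Violating.
Others report (12, 14, 31): truth gives -3; report 6 gives 0 > -3. Violating.
Others report (12, 31, 12): truth gives -3; report 6 gives 0 > -3. Violating.
Others report (12, 31, 14): truth gives -3; report 6 gives 0 > -3. Violating.
Others report (6, 6, 6): truth gives 0; no alternative beats it.
Others report (6, 6, 12): truth gives 0; no alternative beats it.
(Checking all 64 profiles: 12 have a profitable deviation, 52 do not.)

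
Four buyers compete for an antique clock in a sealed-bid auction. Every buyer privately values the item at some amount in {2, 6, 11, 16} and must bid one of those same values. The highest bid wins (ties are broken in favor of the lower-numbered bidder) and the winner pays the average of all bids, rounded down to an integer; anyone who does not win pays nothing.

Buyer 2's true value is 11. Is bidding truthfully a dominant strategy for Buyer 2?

No

Consider the case where Buyer 1 bids 2, Buyer 3 bids 2 and Buyer 4 bids 2.
Truthful bid 11: wins, pays 4, utility 11 - 4 = 7.
Bid 6 instead: wins, pays 3, utility 11 - 3 = 8.
Since 8 > 7, bidding 6 is strictly better here, so truthful bidding is not dominant.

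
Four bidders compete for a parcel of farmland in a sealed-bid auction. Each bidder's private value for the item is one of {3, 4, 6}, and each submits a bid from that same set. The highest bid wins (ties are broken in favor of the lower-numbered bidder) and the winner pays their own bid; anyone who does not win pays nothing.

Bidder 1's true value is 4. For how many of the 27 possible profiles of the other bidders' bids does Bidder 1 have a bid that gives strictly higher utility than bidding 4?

1

Others bid (3, 3, 3): truth gives 0; bid 3 gives 1 > 0. Violating.
Others bid (3, 3, 4): truth gives 0; no alternative beats it.
Others bid (3, 3, 6): truth gives 0; no alternative beats it.
(Checking all 27 profiles: 1 has a profitable deviation, 26 do not.)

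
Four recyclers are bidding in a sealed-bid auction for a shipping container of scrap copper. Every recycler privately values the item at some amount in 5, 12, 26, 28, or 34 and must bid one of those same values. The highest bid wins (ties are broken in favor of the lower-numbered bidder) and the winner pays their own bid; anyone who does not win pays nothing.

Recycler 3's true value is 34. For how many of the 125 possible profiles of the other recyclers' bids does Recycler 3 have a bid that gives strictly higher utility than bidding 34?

Others bid (5, 5, 5): truth gives 0; bid 12 gives 22 > 0. Violating.
Others bid (5, 5, 12): truth gives 0; bid 12 gives 22 > 0. Violating.
Others bid (5, 5, 26): truth gives 0; bid 26 gives 8 > 0. Violating.
Others bid (5, 5, 28): truth gives 0; bid 28 gives 6 > 0. Violating.
Others bid (5, 5, 34): truth gives 0; no alternative beats it.
Others bid (5, 12, 34): truth gives 0; no alternative beats it.
(Checking all 125 profiles: 36 have a profitable deviation, 89 do not.)

36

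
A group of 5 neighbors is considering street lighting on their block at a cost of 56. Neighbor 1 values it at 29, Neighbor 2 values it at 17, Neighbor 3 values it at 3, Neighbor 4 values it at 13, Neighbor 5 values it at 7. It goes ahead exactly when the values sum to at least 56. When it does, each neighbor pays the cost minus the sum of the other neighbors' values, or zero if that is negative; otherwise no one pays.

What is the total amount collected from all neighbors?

Total value 69 ≥ cost 56, so it is built.
Neighbor 1: others sum to 40; max(0, 56 - 40) = 16.
Neighbor 2: others sum to 52; max(0, 56 - 52) = 4.
Neighbor 3: others sum to 66; max(0, 56 - 66) = 0.
Neighbor 4: others sum to 56; max(0, 56 - 56) = 0.
Neighbor 5: others sum to 62; max(0, 56 - 62) = 0.
Total collected = 16 + 4 + 0 + 0 + 0 = 20.

20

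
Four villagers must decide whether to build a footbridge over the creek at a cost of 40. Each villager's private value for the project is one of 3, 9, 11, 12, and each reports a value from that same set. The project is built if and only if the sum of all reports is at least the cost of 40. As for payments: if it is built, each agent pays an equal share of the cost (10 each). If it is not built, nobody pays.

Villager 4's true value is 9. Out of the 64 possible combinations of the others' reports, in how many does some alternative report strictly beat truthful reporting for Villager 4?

20

Others report (9, 11, 11): truth gives -1; report 3 gives 0 > -1. Violating.
Others report (9, 11, 12): truth gives -1; report 3 gives 0 > -1. Violating.
Others report (9, 12, 11): truth gives -1; report 3 gives 0 > -1. Violating.
Others report (9, 12, 12): truth gives -1; report 3 gives 0 > -1. Violating.
Others report (3, 3, 3): truth gives 0; no alternative beats it.
Others report (3, 3, 9): truth gives 0; no alternative beats it.
(Checking all 64 profiles: 20 have a profitable deviation, 44 do not.)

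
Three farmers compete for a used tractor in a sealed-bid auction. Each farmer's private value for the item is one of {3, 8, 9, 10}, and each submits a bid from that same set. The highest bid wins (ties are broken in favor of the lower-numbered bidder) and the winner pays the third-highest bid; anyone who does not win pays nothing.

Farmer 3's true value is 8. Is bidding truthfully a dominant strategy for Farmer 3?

No

Consider the case where Farmer 1 bids 3 and Farmer 2 bids 8.
Truthful bid 8: loses, pays 0, utility 0.
Bid 9 instead: wins, pays 3, utility 8 - 3 = 5.
Since 5 > 0, bidding 9 is strictly better here, so truthful bidding is not dominant.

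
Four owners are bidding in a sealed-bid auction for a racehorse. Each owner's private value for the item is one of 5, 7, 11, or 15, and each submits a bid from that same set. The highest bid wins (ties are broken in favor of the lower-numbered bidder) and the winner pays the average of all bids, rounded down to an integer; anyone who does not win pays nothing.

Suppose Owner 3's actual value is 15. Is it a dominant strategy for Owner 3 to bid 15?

Consider the case where Owner 1 bids 5, Owner 2 bids 5 and Owner 4 bids 5.
Truthful bid 15: wins, pays 7, utility 15 - 7 = 8.
Bid 7 instead: wins, pays 5, utility 15 - 5 = 10.
Since 10 > 8, bidding 7 is strictly better here, so truthful bidding is not dominant.

No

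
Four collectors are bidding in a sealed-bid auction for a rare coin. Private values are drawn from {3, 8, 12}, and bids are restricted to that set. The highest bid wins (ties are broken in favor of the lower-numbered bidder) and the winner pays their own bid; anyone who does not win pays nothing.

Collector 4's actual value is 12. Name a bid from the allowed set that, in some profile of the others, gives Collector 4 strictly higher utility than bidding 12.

8

Suppose Collector 1 bids 3, Collector 2 bids 3 and Collector 3 bids 3.
Bid 12: wins, pays 12, utility 12 - 12 = 0.
Bid 8: wins, pays 8, utility 12 - 8 = 4.
So bidding 8 beats truth here (4 > 0).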